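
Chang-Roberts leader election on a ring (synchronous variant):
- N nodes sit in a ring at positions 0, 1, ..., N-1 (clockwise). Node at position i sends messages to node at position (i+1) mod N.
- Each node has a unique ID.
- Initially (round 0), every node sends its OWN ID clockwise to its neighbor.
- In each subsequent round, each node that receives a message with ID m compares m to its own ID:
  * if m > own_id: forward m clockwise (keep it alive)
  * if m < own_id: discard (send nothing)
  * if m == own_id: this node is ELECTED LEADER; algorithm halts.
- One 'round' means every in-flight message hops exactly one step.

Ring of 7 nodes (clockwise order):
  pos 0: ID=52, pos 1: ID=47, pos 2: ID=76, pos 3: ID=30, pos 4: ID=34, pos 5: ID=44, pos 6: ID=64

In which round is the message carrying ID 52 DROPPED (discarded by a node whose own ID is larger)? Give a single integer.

Answer: 2

Derivation:
Round 1: pos1(id47) recv 52: fwd; pos2(id76) recv 47: drop; pos3(id30) recv 76: fwd; pos4(id34) recv 30: drop; pos5(id44) recv 34: drop; pos6(id64) recv 44: drop; pos0(id52) recv 64: fwd
Round 2: pos2(id76) recv 52: drop; pos4(id34) recv 76: fwd; pos1(id47) recv 64: fwd
Round 3: pos5(id44) recv 76: fwd; pos2(id76) recv 64: drop
Round 4: pos6(id64) recv 76: fwd
Round 5: pos0(id52) recv 76: fwd
Round 6: pos1(id47) recv 76: fwd
Round 7: pos2(id76) recv 76: ELECTED
Message ID 52 originates at pos 0; dropped at pos 2 in round 2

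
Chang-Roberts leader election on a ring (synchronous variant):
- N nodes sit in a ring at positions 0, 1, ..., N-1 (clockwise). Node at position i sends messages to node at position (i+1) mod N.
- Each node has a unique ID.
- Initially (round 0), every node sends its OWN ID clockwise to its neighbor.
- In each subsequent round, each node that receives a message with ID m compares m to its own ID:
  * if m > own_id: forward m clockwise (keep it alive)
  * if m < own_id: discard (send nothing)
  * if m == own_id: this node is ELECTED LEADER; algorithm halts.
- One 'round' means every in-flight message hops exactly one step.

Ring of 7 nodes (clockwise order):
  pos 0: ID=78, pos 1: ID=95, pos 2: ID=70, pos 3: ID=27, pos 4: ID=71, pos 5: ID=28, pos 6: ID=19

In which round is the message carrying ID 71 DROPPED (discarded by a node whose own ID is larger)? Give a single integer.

Answer: 3

Derivation:
Round 1: pos1(id95) recv 78: drop; pos2(id70) recv 95: fwd; pos3(id27) recv 70: fwd; pos4(id71) recv 27: drop; pos5(id28) recv 71: fwd; pos6(id19) recv 28: fwd; pos0(id78) recv 19: drop
Round 2: pos3(id27) recv 95: fwd; pos4(id71) recv 70: drop; pos6(id19) recv 71: fwd; pos0(id78) recv 28: drop
Round 3: pos4(id71) recv 95: fwd; pos0(id78) recv 71: drop
Round 4: pos5(id28) recv 95: fwd
Round 5: pos6(id19) recv 95: fwd
Round 6: pos0(id78) recv 95: fwd
Round 7: pos1(id95) recv 95: ELECTED
Message ID 71 originates at pos 4; dropped at pos 0 in round 3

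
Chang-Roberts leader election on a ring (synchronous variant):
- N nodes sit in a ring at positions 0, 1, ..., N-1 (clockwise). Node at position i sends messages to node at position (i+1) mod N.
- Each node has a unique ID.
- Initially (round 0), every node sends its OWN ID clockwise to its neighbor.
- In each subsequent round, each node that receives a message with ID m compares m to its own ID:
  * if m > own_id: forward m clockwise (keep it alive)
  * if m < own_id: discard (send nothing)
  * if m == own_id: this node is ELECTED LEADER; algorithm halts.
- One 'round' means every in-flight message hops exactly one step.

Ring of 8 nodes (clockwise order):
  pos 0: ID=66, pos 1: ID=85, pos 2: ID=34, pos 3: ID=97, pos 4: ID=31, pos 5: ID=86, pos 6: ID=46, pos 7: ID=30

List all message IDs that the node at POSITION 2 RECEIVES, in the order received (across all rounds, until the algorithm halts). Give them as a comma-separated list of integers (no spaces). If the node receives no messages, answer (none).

Round 1: pos1(id85) recv 66: drop; pos2(id34) recv 85: fwd; pos3(id97) recv 34: drop; pos4(id31) recv 97: fwd; pos5(id86) recv 31: drop; pos6(id46) recv 86: fwd; pos7(id30) recv 46: fwd; pos0(id66) recv 30: drop
Round 2: pos3(id97) recv 85: drop; pos5(id86) recv 97: fwd; pos7(id30) recv 86: fwd; pos0(id66) recv 46: drop
Round 3: pos6(id46) recv 97: fwd; pos0(id66) recv 86: fwd
Round 4: pos7(id30) recv 97: fwd; pos1(id85) recv 86: fwd
Round 5: pos0(id66) recv 97: fwd; pos2(id34) recv 86: fwd
Round 6: pos1(id85) recv 97: fwd; pos3(id97) recv 86: drop
Round 7: pos2(id34) recv 97: fwd
Round 8: pos3(id97) recv 97: ELECTED

Answer: 85,86,97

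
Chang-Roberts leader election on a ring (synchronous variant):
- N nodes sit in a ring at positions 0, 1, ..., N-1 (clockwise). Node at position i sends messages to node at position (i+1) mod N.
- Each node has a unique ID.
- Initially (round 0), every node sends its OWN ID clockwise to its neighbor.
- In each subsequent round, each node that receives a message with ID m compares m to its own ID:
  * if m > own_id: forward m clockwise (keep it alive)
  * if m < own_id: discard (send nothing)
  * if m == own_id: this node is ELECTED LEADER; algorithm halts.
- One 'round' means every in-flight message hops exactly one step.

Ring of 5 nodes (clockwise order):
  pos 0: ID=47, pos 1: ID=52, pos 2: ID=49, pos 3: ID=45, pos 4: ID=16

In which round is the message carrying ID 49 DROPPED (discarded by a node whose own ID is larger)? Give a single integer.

Round 1: pos1(id52) recv 47: drop; pos2(id49) recv 52: fwd; pos3(id45) recv 49: fwd; pos4(id16) recv 45: fwd; pos0(id47) recv 16: drop
Round 2: pos3(id45) recv 52: fwd; pos4(id16) recv 49: fwd; pos0(id47) recv 45: drop
Round 3: pos4(id16) recv 52: fwd; pos0(id47) recv 49: fwd
Round 4: pos0(id47) recv 52: fwd; pos1(id52) recv 49: drop
Round 5: pos1(id52) recv 52: ELECTED
Message ID 49 originates at pos 2; dropped at pos 1 in round 4

Answer: 4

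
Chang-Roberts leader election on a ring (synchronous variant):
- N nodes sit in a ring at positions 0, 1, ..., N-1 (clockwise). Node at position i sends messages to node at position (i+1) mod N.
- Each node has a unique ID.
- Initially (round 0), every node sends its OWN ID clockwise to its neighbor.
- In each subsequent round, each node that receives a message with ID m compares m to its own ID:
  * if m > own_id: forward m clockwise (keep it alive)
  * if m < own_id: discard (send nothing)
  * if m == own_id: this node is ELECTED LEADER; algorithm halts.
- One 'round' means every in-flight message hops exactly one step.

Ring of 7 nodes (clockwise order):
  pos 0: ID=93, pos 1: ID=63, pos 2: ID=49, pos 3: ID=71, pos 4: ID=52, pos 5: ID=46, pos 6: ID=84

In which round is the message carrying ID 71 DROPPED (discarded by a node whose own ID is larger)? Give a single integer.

Answer: 3

Derivation:
Round 1: pos1(id63) recv 93: fwd; pos2(id49) recv 63: fwd; pos3(id71) recv 49: drop; pos4(id52) recv 71: fwd; pos5(id46) recv 52: fwd; pos6(id84) recv 46: drop; pos0(id93) recv 84: drop
Round 2: pos2(id49) recv 93: fwd; pos3(id71) recv 63: drop; pos5(id46) recv 71: fwd; pos6(id84) recv 52: drop
Round 3: pos3(id71) recv 93: fwd; pos6(id84) recv 71: drop
Round 4: pos4(id52) recv 93: fwd
Round 5: pos5(id46) recv 93: fwd
Round 6: pos6(id84) recv 93: fwd
Round 7: pos0(id93) recv 93: ELECTED
Message ID 71 originates at pos 3; dropped at pos 6 in round 3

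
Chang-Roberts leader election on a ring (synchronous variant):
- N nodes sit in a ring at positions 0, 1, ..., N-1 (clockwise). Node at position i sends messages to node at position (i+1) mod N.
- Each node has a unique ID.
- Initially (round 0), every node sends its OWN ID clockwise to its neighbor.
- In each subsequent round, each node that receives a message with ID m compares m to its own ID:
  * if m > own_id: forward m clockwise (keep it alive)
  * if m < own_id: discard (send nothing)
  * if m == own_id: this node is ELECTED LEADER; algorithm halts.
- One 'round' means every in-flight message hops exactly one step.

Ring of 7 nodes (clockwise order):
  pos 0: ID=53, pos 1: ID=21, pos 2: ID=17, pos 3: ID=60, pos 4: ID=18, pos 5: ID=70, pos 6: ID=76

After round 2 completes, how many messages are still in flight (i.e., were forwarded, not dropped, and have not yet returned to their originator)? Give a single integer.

Answer: 2

Derivation:
Round 1: pos1(id21) recv 53: fwd; pos2(id17) recv 21: fwd; pos3(id60) recv 17: drop; pos4(id18) recv 60: fwd; pos5(id70) recv 18: drop; pos6(id76) recv 70: drop; pos0(id53) recv 76: fwd
Round 2: pos2(id17) recv 53: fwd; pos3(id60) recv 21: drop; pos5(id70) recv 60: drop; pos1(id21) recv 76: fwd
After round 2: 2 messages still in flight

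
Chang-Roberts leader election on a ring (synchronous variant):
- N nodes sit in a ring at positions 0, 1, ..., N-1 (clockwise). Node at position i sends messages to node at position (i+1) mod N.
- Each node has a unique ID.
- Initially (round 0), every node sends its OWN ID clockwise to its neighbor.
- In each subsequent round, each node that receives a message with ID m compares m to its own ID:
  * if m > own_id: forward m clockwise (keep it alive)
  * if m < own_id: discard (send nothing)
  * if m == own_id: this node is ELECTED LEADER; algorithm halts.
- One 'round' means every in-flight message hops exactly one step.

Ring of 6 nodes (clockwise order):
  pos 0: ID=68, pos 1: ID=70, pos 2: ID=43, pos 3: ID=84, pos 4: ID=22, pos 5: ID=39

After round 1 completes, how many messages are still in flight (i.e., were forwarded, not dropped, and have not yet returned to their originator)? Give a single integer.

Answer: 2

Derivation:
Round 1: pos1(id70) recv 68: drop; pos2(id43) recv 70: fwd; pos3(id84) recv 43: drop; pos4(id22) recv 84: fwd; pos5(id39) recv 22: drop; pos0(id68) recv 39: drop
After round 1: 2 messages still in flight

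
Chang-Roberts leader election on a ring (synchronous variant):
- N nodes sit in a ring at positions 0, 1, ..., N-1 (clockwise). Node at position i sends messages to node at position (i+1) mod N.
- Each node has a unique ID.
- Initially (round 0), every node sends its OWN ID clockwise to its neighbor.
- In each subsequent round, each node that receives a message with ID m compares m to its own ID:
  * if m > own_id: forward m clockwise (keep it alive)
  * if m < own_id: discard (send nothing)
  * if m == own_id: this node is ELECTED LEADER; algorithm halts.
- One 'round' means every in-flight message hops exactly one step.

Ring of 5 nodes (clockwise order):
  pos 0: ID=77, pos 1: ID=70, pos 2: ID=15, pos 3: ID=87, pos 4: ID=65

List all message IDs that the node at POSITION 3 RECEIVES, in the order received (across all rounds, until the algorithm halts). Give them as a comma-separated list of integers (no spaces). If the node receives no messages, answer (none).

Answer: 15,70,77,87

Derivation:
Round 1: pos1(id70) recv 77: fwd; pos2(id15) recv 70: fwd; pos3(id87) recv 15: drop; pos4(id65) recv 87: fwd; pos0(id77) recv 65: drop
Round 2: pos2(id15) recv 77: fwd; pos3(id87) recv 70: drop; pos0(id77) recv 87: fwd
Round 3: pos3(id87) recv 77: drop; pos1(id70) recv 87: fwd
Round 4: pos2(id15) recv 87: fwd
Round 5: pos3(id87) recv 87: ELECTED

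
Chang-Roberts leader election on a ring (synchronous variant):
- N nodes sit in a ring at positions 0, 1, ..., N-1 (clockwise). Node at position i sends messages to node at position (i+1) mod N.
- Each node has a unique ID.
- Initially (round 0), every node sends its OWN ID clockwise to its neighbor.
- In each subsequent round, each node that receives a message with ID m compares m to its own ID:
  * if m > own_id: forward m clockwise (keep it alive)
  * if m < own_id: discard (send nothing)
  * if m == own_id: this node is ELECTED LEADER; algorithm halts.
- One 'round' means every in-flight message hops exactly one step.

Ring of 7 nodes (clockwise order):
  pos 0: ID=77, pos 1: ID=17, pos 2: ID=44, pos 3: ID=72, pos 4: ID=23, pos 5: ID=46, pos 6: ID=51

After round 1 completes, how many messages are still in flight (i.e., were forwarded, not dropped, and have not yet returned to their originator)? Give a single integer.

Answer: 2

Derivation:
Round 1: pos1(id17) recv 77: fwd; pos2(id44) recv 17: drop; pos3(id72) recv 44: drop; pos4(id23) recv 72: fwd; pos5(id46) recv 23: drop; pos6(id51) recv 46: drop; pos0(id77) recv 51: drop
After round 1: 2 messages still in flight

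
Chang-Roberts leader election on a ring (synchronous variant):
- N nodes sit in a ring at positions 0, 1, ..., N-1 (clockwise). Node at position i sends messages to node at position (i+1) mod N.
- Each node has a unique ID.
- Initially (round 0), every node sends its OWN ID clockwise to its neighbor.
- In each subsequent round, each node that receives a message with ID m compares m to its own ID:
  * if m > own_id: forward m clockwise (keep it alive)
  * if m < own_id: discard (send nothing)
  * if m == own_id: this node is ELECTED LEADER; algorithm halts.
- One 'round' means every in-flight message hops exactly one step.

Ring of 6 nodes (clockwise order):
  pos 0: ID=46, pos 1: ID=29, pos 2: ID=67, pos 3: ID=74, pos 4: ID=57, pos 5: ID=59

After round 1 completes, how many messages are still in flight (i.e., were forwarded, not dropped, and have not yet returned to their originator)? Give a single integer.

Round 1: pos1(id29) recv 46: fwd; pos2(id67) recv 29: drop; pos3(id74) recv 67: drop; pos4(id57) recv 74: fwd; pos5(id59) recv 57: drop; pos0(id46) recv 59: fwd
After round 1: 3 messages still in flight

Answer: 3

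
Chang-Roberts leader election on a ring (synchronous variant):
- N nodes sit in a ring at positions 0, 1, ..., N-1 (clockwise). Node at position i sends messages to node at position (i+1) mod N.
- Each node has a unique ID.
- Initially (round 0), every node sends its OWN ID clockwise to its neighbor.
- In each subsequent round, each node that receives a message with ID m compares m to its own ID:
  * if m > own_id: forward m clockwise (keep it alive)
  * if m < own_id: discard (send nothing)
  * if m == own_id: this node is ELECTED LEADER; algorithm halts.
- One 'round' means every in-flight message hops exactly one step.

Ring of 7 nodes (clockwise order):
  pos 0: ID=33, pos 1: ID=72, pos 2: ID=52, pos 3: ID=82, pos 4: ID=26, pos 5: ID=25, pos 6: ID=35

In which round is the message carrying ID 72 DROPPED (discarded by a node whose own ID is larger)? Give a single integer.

Answer: 2

Derivation:
Round 1: pos1(id72) recv 33: drop; pos2(id52) recv 72: fwd; pos3(id82) recv 52: drop; pos4(id26) recv 82: fwd; pos5(id25) recv 26: fwd; pos6(id35) recv 25: drop; pos0(id33) recv 35: fwd
Round 2: pos3(id82) recv 72: drop; pos5(id25) recv 82: fwd; pos6(id35) recv 26: drop; pos1(id72) recv 35: drop
Round 3: pos6(id35) recv 82: fwd
Round 4: pos0(id33) recv 82: fwd
Round 5: pos1(id72) recv 82: fwd
Round 6: pos2(id52) recv 82: fwd
Round 7: pos3(id82) recv 82: ELECTED
Message ID 72 originates at pos 1; dropped at pos 3 in round 2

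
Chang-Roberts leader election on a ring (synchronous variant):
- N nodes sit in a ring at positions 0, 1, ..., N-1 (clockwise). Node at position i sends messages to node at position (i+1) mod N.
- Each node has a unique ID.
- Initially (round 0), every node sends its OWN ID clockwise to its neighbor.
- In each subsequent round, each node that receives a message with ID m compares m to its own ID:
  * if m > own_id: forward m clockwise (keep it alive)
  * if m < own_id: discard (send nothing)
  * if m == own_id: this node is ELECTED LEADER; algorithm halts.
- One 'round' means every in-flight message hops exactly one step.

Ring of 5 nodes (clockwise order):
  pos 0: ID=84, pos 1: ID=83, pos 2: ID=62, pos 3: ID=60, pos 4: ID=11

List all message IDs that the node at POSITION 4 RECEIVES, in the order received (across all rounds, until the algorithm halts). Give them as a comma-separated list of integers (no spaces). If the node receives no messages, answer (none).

Round 1: pos1(id83) recv 84: fwd; pos2(id62) recv 83: fwd; pos3(id60) recv 62: fwd; pos4(id11) recv 60: fwd; pos0(id84) recv 11: drop
Round 2: pos2(id62) recv 84: fwd; pos3(id60) recv 83: fwd; pos4(id11) recv 62: fwd; pos0(id84) recv 60: drop
Round 3: pos3(id60) recv 84: fwd; pos4(id11) recv 83: fwd; pos0(id84) recv 62: drop
Round 4: pos4(id11) recv 84: fwd; pos0(id84) recv 83: drop
Round 5: pos0(id84) recv 84: ELECTED

Answer: 60,62,83,84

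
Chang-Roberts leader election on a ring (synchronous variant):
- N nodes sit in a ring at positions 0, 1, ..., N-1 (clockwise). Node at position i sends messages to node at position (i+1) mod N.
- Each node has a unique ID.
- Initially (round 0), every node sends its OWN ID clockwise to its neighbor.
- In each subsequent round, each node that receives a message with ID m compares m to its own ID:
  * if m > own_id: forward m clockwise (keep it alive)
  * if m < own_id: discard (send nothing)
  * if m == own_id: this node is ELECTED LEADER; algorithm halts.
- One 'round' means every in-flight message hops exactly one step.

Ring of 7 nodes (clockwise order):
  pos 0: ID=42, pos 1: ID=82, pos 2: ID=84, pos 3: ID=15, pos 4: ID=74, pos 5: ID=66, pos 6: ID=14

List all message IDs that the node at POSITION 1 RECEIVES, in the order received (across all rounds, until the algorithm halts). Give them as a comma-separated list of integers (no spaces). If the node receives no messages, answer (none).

Answer: 42,66,74,84

Derivation:
Round 1: pos1(id82) recv 42: drop; pos2(id84) recv 82: drop; pos3(id15) recv 84: fwd; pos4(id74) recv 15: drop; pos5(id66) recv 74: fwd; pos6(id14) recv 66: fwd; pos0(id42) recv 14: drop
Round 2: pos4(id74) recv 84: fwd; pos6(id14) recv 74: fwd; pos0(id42) recv 66: fwd
Round 3: pos5(id66) recv 84: fwd; pos0(id42) recv 74: fwd; pos1(id82) recv 66: drop
Round 4: pos6(id14) recv 84: fwd; pos1(id82) recv 74: drop
Round 5: pos0(id42) recv 84: fwd
Round 6: pos1(id82) recv 84: fwd
Round 7: pos2(id84) recv 84: ELECTED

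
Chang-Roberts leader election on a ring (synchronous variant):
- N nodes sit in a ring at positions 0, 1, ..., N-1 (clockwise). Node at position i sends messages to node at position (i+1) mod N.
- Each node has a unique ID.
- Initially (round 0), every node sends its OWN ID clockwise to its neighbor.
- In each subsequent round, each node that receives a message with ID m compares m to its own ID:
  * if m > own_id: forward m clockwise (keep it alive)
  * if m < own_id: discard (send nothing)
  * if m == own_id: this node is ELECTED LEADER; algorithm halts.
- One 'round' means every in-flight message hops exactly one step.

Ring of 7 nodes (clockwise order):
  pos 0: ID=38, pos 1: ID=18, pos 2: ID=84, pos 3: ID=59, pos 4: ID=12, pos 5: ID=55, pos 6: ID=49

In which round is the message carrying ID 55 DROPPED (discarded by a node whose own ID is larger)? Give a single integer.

Answer: 4

Derivation:
Round 1: pos1(id18) recv 38: fwd; pos2(id84) recv 18: drop; pos3(id59) recv 84: fwd; pos4(id12) recv 59: fwd; pos5(id55) recv 12: drop; pos6(id49) recv 55: fwd; pos0(id38) recv 49: fwd
Round 2: pos2(id84) recv 38: drop; pos4(id12) recv 84: fwd; pos5(id55) recv 59: fwd; pos0(id38) recv 55: fwd; pos1(id18) recv 49: fwd
Round 3: pos5(id55) recv 84: fwd; pos6(id49) recv 59: fwd; pos1(id18) recv 55: fwd; pos2(id84) recv 49: drop
Round 4: pos6(id49) recv 84: fwd; pos0(id38) recv 59: fwd; pos2(id84) recv 55: drop
Round 5: pos0(id38) recv 84: fwd; pos1(id18) recv 59: fwd
Round 6: pos1(id18) recv 84: fwd; pos2(id84) recv 59: drop
Round 7: pos2(id84) recv 84: ELECTED
Message ID 55 originates at pos 5; dropped at pos 2 in round 4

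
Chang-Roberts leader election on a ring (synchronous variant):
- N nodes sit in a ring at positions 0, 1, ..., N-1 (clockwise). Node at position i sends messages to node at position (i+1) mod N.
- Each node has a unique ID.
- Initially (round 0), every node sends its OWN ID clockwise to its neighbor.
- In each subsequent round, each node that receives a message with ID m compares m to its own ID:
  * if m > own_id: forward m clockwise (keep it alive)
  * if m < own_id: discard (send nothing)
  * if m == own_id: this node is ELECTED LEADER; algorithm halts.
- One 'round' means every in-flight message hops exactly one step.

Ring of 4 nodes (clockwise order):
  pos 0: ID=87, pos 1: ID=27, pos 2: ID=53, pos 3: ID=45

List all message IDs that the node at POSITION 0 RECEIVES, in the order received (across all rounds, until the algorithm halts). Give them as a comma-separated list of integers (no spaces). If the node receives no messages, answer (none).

Round 1: pos1(id27) recv 87: fwd; pos2(id53) recv 27: drop; pos3(id45) recv 53: fwd; pos0(id87) recv 45: drop
Round 2: pos2(id53) recv 87: fwd; pos0(id87) recv 53: drop
Round 3: pos3(id45) recv 87: fwd
Round 4: pos0(id87) recv 87: ELECTED

Answer: 45,53,87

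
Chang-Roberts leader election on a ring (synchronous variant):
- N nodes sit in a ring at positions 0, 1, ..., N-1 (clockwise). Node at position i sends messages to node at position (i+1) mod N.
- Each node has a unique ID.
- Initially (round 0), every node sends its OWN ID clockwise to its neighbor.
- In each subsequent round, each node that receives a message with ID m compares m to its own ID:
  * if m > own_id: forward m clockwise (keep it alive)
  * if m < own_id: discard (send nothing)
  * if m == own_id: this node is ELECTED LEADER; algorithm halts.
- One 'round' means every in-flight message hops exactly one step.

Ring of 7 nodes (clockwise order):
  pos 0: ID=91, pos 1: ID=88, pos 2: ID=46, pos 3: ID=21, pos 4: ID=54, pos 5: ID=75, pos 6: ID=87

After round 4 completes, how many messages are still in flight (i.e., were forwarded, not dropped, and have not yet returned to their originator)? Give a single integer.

Answer: 2

Derivation:
Round 1: pos1(id88) recv 91: fwd; pos2(id46) recv 88: fwd; pos3(id21) recv 46: fwd; pos4(id54) recv 21: drop; pos5(id75) recv 54: drop; pos6(id87) recv 75: drop; pos0(id91) recv 87: drop
Round 2: pos2(id46) recv 91: fwd; pos3(id21) recv 88: fwd; pos4(id54) recv 46: drop
Round 3: pos3(id21) recv 91: fwd; pos4(id54) recv 88: fwd
Round 4: pos4(id54) recv 91: fwd; pos5(id75) recv 88: fwd
After round 4: 2 messages still in flight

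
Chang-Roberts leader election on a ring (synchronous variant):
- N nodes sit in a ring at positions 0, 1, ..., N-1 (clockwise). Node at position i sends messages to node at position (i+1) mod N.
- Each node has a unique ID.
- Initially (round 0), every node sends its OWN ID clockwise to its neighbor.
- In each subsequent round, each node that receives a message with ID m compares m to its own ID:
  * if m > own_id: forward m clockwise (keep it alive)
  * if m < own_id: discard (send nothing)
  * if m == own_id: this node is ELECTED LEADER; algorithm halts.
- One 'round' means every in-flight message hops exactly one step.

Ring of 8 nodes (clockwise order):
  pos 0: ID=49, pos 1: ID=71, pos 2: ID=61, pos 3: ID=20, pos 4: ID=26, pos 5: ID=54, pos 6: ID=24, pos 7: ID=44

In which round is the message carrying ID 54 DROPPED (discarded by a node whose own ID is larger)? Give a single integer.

Round 1: pos1(id71) recv 49: drop; pos2(id61) recv 71: fwd; pos3(id20) recv 61: fwd; pos4(id26) recv 20: drop; pos5(id54) recv 26: drop; pos6(id24) recv 54: fwd; pos7(id44) recv 24: drop; pos0(id49) recv 44: drop
Round 2: pos3(id20) recv 71: fwd; pos4(id26) recv 61: fwd; pos7(id44) recv 54: fwd
Round 3: pos4(id26) recv 71: fwd; pos5(id54) recv 61: fwd; pos0(id49) recv 54: fwd
Round 4: pos5(id54) recv 71: fwd; pos6(id24) recv 61: fwd; pos1(id71) recv 54: drop
Round 5: pos6(id24) recv 71: fwd; pos7(id44) recv 61: fwd
Round 6: pos7(id44) recv 71: fwd; pos0(id49) recv 61: fwd
Round 7: pos0(id49) recv 71: fwd; pos1(id71) recv 61: drop
Round 8: pos1(id71) recv 71: ELECTED
Message ID 54 originates at pos 5; dropped at pos 1 in round 4

Answer: 4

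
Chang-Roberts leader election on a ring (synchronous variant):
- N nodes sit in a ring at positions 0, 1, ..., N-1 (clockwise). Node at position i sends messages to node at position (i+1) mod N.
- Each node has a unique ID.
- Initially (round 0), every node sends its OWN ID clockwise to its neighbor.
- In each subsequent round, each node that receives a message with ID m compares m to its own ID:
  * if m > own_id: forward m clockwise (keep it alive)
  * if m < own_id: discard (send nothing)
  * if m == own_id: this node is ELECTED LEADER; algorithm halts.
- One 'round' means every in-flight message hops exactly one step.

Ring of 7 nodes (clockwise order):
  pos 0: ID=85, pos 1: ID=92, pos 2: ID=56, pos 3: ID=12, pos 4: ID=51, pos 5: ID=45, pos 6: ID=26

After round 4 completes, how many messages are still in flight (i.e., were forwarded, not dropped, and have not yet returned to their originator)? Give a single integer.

Answer: 2

Derivation:
Round 1: pos1(id92) recv 85: drop; pos2(id56) recv 92: fwd; pos3(id12) recv 56: fwd; pos4(id51) recv 12: drop; pos5(id45) recv 51: fwd; pos6(id26) recv 45: fwd; pos0(id85) recv 26: drop
Round 2: pos3(id12) recv 92: fwd; pos4(id51) recv 56: fwd; pos6(id26) recv 51: fwd; pos0(id85) recv 45: drop
Round 3: pos4(id51) recv 92: fwd; pos5(id45) recv 56: fwd; pos0(id85) recv 51: drop
Round 4: pos5(id45) recv 92: fwd; pos6(id26) recv 56: fwd
After round 4: 2 messages still in flight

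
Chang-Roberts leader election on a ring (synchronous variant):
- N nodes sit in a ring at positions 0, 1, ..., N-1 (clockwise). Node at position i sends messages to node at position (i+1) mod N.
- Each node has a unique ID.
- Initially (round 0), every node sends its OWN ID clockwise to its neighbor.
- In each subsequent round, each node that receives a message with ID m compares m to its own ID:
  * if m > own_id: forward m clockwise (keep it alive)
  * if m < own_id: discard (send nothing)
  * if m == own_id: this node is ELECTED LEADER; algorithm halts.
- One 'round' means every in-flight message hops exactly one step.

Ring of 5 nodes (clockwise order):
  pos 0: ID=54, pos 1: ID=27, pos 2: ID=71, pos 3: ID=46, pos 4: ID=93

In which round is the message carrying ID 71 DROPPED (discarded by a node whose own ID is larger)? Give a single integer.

Answer: 2

Derivation:
Round 1: pos1(id27) recv 54: fwd; pos2(id71) recv 27: drop; pos3(id46) recv 71: fwd; pos4(id93) recv 46: drop; pos0(id54) recv 93: fwd
Round 2: pos2(id71) recv 54: drop; pos4(id93) recv 71: drop; pos1(id27) recv 93: fwd
Round 3: pos2(id71) recv 93: fwd
Round 4: pos3(id46) recv 93: fwd
Round 5: pos4(id93) recv 93: ELECTED
Message ID 71 originates at pos 2; dropped at pos 4 in round 2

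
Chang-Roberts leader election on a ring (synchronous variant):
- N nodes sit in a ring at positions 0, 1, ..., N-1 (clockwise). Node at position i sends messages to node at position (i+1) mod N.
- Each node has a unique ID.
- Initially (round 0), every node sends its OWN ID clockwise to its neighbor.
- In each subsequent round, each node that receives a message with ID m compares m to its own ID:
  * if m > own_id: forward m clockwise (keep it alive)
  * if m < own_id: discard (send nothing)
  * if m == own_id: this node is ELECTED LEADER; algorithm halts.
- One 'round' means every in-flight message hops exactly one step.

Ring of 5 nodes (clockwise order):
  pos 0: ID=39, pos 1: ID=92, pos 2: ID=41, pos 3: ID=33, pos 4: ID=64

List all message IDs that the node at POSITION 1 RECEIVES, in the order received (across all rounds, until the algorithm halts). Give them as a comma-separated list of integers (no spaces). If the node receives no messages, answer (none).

Answer: 39,64,92

Derivation:
Round 1: pos1(id92) recv 39: drop; pos2(id41) recv 92: fwd; pos3(id33) recv 41: fwd; pos4(id64) recv 33: drop; pos0(id39) recv 64: fwd
Round 2: pos3(id33) recv 92: fwd; pos4(id64) recv 41: drop; pos1(id92) recv 64: drop
Round 3: pos4(id64) recv 92: fwd
Round 4: pos0(id39) recv 92: fwd
Round 5: pos1(id92) recv 92: ELECTED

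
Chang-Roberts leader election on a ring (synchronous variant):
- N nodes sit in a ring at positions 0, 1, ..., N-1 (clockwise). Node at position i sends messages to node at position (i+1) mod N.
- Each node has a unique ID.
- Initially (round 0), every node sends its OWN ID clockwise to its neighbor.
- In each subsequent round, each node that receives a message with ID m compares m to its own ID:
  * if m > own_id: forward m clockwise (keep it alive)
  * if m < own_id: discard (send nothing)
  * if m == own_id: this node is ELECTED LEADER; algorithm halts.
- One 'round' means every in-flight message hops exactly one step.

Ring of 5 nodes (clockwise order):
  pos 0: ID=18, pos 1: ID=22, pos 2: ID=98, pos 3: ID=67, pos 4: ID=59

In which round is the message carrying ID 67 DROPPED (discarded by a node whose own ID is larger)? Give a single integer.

Round 1: pos1(id22) recv 18: drop; pos2(id98) recv 22: drop; pos3(id67) recv 98: fwd; pos4(id59) recv 67: fwd; pos0(id18) recv 59: fwd
Round 2: pos4(id59) recv 98: fwd; pos0(id18) recv 67: fwd; pos1(id22) recv 59: fwd
Round 3: pos0(id18) recv 98: fwd; pos1(id22) recv 67: fwd; pos2(id98) recv 59: drop
Round 4: pos1(id22) recv 98: fwd; pos2(id98) recv 67: drop
Round 5: pos2(id98) recv 98: ELECTED
Message ID 67 originates at pos 3; dropped at pos 2 in round 4

Answer: 4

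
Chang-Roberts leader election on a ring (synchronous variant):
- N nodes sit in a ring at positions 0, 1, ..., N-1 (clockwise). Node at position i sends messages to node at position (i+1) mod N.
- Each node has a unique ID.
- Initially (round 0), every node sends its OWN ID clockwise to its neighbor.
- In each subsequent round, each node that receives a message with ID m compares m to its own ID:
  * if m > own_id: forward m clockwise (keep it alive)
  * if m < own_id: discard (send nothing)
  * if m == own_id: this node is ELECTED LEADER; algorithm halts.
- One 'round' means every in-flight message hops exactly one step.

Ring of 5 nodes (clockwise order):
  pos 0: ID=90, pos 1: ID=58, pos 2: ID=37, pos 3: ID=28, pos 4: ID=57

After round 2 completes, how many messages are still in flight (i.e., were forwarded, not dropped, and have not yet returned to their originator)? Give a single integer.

Round 1: pos1(id58) recv 90: fwd; pos2(id37) recv 58: fwd; pos3(id28) recv 37: fwd; pos4(id57) recv 28: drop; pos0(id90) recv 57: drop
Round 2: pos2(id37) recv 90: fwd; pos3(id28) recv 58: fwd; pos4(id57) recv 37: drop
After round 2: 2 messages still in flight

Answer: 2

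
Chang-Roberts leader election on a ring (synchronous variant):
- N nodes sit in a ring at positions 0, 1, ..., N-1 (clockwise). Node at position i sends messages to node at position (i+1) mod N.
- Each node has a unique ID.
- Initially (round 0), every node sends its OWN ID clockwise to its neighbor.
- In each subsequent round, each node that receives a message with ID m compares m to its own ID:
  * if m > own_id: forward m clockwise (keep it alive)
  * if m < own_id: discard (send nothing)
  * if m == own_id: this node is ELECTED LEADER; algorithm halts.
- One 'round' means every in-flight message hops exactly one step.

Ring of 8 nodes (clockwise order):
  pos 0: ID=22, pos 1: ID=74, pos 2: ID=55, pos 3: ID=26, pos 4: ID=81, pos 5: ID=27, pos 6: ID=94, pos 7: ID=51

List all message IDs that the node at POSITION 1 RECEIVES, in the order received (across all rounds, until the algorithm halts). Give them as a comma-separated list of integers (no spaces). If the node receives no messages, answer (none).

Round 1: pos1(id74) recv 22: drop; pos2(id55) recv 74: fwd; pos3(id26) recv 55: fwd; pos4(id81) recv 26: drop; pos5(id27) recv 81: fwd; pos6(id94) recv 27: drop; pos7(id51) recv 94: fwd; pos0(id22) recv 51: fwd
Round 2: pos3(id26) recv 74: fwd; pos4(id81) recv 55: drop; pos6(id94) recv 81: drop; pos0(id22) recv 94: fwd; pos1(id74) recv 51: drop
Round 3: pos4(id81) recv 74: drop; pos1(id74) recv 94: fwd
Round 4: pos2(id55) recv 94: fwd
Round 5: pos3(id26) recv 94: fwd
Round 6: pos4(id81) recv 94: fwd
Round 7: pos5(id27) recv 94: fwd
Round 8: pos6(id94) recv 94: ELECTED

Answer: 22,51,94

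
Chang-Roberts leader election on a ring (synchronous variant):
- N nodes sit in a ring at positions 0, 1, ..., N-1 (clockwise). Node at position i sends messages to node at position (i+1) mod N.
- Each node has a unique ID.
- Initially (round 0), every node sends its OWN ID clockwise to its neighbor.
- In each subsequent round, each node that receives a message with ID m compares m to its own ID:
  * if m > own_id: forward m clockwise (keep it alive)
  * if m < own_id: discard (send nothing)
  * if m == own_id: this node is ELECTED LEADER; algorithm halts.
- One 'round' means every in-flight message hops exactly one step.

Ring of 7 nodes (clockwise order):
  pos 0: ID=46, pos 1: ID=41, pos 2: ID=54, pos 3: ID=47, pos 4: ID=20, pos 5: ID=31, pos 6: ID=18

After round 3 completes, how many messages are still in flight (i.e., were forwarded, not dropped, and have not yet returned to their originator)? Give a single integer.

Round 1: pos1(id41) recv 46: fwd; pos2(id54) recv 41: drop; pos3(id47) recv 54: fwd; pos4(id20) recv 47: fwd; pos5(id31) recv 20: drop; pos6(id18) recv 31: fwd; pos0(id46) recv 18: drop
Round 2: pos2(id54) recv 46: drop; pos4(id20) recv 54: fwd; pos5(id31) recv 47: fwd; pos0(id46) recv 31: drop
Round 3: pos5(id31) recv 54: fwd; pos6(id18) recv 47: fwd
After round 3: 2 messages still in flight

Answer: 2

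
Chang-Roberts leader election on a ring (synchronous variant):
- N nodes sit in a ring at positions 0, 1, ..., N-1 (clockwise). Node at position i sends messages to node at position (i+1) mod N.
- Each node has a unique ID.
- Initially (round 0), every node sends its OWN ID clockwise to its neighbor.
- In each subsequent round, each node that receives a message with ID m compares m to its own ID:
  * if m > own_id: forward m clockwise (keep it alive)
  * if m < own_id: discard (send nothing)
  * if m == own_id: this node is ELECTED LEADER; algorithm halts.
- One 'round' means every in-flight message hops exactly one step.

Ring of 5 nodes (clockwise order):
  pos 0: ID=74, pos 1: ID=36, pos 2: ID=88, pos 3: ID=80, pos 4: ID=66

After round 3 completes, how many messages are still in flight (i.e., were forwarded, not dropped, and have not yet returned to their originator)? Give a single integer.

Round 1: pos1(id36) recv 74: fwd; pos2(id88) recv 36: drop; pos3(id80) recv 88: fwd; pos4(id66) recv 80: fwd; pos0(id74) recv 66: drop
Round 2: pos2(id88) recv 74: drop; pos4(id66) recv 88: fwd; pos0(id74) recv 80: fwd
Round 3: pos0(id74) recv 88: fwd; pos1(id36) recv 80: fwd
After round 3: 2 messages still in flight

Answer: 2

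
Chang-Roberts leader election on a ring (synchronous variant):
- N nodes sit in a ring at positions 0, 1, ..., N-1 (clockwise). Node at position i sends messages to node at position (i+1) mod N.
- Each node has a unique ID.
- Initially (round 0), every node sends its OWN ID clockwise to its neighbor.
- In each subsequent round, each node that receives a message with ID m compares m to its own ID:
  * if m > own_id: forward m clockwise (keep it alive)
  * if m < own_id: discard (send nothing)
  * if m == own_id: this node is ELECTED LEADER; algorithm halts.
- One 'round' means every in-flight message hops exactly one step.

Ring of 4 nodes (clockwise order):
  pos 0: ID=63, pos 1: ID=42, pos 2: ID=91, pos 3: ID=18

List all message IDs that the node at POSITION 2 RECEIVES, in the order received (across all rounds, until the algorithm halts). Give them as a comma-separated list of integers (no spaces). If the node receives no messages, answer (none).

Round 1: pos1(id42) recv 63: fwd; pos2(id91) recv 42: drop; pos3(id18) recv 91: fwd; pos0(id63) recv 18: drop
Round 2: pos2(id91) recv 63: drop; pos0(id63) recv 91: fwd
Round 3: pos1(id42) recv 91: fwd
Round 4: pos2(id91) recv 91: ELECTED

Answer: 42,63,91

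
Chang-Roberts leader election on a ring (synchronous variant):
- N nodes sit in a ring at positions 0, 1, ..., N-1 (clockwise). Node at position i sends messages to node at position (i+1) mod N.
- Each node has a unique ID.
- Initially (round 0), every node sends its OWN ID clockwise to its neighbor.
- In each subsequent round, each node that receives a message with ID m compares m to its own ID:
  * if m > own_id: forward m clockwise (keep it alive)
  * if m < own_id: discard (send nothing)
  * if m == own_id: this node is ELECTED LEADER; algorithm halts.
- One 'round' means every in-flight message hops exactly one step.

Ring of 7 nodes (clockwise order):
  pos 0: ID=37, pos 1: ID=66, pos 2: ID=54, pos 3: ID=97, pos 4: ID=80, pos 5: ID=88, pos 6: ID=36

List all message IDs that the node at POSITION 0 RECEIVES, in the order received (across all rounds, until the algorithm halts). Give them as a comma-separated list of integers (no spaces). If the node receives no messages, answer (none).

Round 1: pos1(id66) recv 37: drop; pos2(id54) recv 66: fwd; pos3(id97) recv 54: drop; pos4(id80) recv 97: fwd; pos5(id88) recv 80: drop; pos6(id36) recv 88: fwd; pos0(id37) recv 36: drop
Round 2: pos3(id97) recv 66: drop; pos5(id88) recv 97: fwd; pos0(id37) recv 88: fwd
Round 3: pos6(id36) recv 97: fwd; pos1(id66) recv 88: fwd
Round 4: pos0(id37) recv 97: fwd; pos2(id54) recv 88: fwd
Round 5: pos1(id66) recv 97: fwd; pos3(id97) recv 88: drop
Round 6: pos2(id54) recv 97: fwd
Round 7: pos3(id97) recv 97: ELECTED

Answer: 36,88,97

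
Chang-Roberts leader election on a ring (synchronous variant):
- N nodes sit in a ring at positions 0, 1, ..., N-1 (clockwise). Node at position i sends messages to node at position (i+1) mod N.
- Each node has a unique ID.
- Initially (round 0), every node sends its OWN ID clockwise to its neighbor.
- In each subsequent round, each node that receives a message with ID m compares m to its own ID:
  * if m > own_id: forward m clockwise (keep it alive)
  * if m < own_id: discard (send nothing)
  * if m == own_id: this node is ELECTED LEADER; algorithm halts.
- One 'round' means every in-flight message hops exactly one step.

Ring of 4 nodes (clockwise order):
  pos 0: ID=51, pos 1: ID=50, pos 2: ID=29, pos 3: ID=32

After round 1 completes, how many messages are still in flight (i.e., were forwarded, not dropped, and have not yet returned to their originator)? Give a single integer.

Round 1: pos1(id50) recv 51: fwd; pos2(id29) recv 50: fwd; pos3(id32) recv 29: drop; pos0(id51) recv 32: drop
After round 1: 2 messages still in flight

Answer: 2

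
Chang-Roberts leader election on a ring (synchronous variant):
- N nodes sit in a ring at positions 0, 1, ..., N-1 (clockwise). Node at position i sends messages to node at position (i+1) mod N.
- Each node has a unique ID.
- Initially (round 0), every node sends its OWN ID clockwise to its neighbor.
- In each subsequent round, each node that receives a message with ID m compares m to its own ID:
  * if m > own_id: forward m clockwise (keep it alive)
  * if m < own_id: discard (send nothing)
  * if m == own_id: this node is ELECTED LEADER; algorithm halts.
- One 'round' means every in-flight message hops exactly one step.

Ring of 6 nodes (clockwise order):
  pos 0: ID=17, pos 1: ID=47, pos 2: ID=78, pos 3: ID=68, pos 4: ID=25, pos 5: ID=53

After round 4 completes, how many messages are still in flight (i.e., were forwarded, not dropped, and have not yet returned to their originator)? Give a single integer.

Round 1: pos1(id47) recv 17: drop; pos2(id78) recv 47: drop; pos3(id68) recv 78: fwd; pos4(id25) recv 68: fwd; pos5(id53) recv 25: drop; pos0(id17) recv 53: fwd
Round 2: pos4(id25) recv 78: fwd; pos5(id53) recv 68: fwd; pos1(id47) recv 53: fwd
Round 3: pos5(id53) recv 78: fwd; pos0(id17) recv 68: fwd; pos2(id78) recv 53: drop
Round 4: pos0(id17) recv 78: fwd; pos1(id47) recv 68: fwd
After round 4: 2 messages still in flight

Answer: 2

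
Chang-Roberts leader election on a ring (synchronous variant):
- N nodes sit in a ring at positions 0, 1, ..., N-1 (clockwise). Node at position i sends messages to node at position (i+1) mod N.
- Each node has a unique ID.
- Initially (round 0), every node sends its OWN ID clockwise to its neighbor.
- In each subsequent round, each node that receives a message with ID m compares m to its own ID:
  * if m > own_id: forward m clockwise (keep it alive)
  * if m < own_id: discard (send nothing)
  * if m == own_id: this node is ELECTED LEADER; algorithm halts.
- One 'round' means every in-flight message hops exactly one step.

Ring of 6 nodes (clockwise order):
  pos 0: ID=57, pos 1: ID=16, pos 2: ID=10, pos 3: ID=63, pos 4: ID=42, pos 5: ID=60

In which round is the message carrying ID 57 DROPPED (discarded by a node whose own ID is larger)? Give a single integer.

Round 1: pos1(id16) recv 57: fwd; pos2(id10) recv 16: fwd; pos3(id63) recv 10: drop; pos4(id42) recv 63: fwd; pos5(id60) recv 42: drop; pos0(id57) recv 60: fwd
Round 2: pos2(id10) recv 57: fwd; pos3(id63) recv 16: drop; pos5(id60) recv 63: fwd; pos1(id16) recv 60: fwd
Round 3: pos3(id63) recv 57: drop; pos0(id57) recv 63: fwd; pos2(id10) recv 60: fwd
Round 4: pos1(id16) recv 63: fwd; pos3(id63) recv 60: drop
Round 5: pos2(id10) recv 63: fwd
Round 6: pos3(id63) recv 63: ELECTED
Message ID 57 originates at pos 0; dropped at pos 3 in round 3

Answer: 3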